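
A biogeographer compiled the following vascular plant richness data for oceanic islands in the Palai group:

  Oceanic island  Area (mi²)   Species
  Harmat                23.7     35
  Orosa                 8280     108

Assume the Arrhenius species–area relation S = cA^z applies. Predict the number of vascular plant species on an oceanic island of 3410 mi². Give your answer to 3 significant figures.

z = ln(108/35) / ln(8280/23.7) = 1.1268 / 5.8561 = 0.1924
c = 35 / 23.7^0.1924 = 35 / 1.839 = 19.03
S₃ = 19.03 × 3410^0.1924 = 19.03 × 4.783 ≈ 91.05

91.1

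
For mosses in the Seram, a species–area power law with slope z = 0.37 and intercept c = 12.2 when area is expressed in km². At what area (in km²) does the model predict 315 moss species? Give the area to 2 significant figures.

315 = 12.2 × A^0.37  ⇒  A^0.37 = 315/12.2 = 25.82
ln A = ln(25.82) / 0.37 = 3.2511 / 0.37 = 8.7869
A = e^8.7869 ≈ 6548 km²

6500 km²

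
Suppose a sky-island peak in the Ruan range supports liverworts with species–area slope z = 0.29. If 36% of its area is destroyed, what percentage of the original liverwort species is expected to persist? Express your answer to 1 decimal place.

87.9%

S_new/S_old = (A_new/A_old)^z = 0.64^0.29
= exp(0.29 × ln 0.64) = exp(0.29 × -0.4463) = exp(-0.1294) ≈ 0.8786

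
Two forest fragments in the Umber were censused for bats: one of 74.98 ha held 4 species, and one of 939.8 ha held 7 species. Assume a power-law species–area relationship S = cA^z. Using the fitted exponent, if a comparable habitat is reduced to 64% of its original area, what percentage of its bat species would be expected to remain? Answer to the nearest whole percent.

91%

z = ln(7/4) / ln(939.8/74.98) = 0.5596 / 2.5284 = 0.2213
S_new/S_old = (A_new/A_old)^z = 0.64^0.2213 = exp(0.2213 × -0.4463) = 0.9059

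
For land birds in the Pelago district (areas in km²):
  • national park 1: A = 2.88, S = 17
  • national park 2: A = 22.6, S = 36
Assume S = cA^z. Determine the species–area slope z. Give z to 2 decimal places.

Taking logs: ln S = ln c + z ln A, so z = (ln S₂ − ln S₁)/(ln A₂ − ln A₁).
z = ln(36/17) / ln(22.6/2.88) = ln(2.118) / ln(7.847) = 0.7503 / 2.0602 = 0.3642

0.36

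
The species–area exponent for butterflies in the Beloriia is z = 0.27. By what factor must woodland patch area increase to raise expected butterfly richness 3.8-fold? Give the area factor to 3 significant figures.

(A₂/A₁)^0.27 = 3.8, so A₂/A₁ = 3.8^(1/0.27) = 3.8^3.704
ln(A₂/A₁) = ln 3.8 / 0.27 = 1.3350 / 0.27 = 4.9444
A₂/A₁ = e^4.9444 ≈ 140.4

140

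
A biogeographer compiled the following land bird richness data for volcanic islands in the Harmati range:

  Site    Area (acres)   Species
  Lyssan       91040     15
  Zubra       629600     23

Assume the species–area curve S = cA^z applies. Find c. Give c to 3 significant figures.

z = ln(S₂/S₁) / ln(A₂/A₁) = ln(23/15) / ln(629600/91040) = 0.4274 / 1.9338 = 0.2210
c = S₁ / A₁^z = 15 / 91040^0.2210 = 15 / 12.48 = 1.202

1.20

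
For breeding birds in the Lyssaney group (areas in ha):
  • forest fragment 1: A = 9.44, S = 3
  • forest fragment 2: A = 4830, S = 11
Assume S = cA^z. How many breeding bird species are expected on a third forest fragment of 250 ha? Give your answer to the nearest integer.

z = ln(11/3) / ln(4830/9.44) = 1.2993 / 6.2376 = 0.2083
c = 3 / 9.44^0.2083 = 3 / 1.596 = 1.879
S₃ = 1.879 × 250^0.2083 = 1.879 × 3.159 ≈ 5.936

6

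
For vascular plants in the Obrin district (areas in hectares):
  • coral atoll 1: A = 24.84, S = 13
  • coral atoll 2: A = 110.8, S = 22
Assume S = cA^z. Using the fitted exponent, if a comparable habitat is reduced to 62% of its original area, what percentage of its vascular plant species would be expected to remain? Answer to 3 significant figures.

84.5%

z = ln(22/13) / ln(110.8/24.84) = 0.5261 / 1.4953 = 0.3518
S_new/S_old = (A_new/A_old)^z = 0.62^0.3518 = exp(0.3518 × -0.4780) = 0.8452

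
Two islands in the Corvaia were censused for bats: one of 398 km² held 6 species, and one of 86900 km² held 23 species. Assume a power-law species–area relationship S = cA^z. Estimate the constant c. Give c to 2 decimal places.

1.35

z = ln(S₂/S₁) / ln(A₂/A₁) = ln(23/6) / ln(86900/398) = 1.3437 / 5.3861 = 0.2495
c = S₁ / A₁^z = 6 / 398^0.2495 = 6 / 4.453 = 1.347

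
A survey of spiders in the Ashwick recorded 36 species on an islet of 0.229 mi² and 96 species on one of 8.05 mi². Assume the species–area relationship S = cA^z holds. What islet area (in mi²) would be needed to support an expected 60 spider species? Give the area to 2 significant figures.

1.5 mi²

z = ln(96/36) / ln(8.05/0.229) = 0.9808 / 3.5597 = 0.2755
c = 36 / 0.229^0.2755 = 36 / 0.6662 = 54.04
A = (60/54.04)^(1/0.2755) ⇒ ln A = ln(1.11)/0.2755 = 0.3799
A = e^0.3799 ≈ 1.462 mi²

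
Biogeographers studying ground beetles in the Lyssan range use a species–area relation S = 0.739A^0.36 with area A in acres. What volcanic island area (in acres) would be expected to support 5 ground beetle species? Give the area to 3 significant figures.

203 acres

5 = 0.739 × A^0.36  ⇒  A^0.36 = 5/0.739 = 6.766
ln A = ln(6.766) / 0.36 = 1.9119 / 0.36 = 5.3108
A = e^5.3108 ≈ 202.5 acres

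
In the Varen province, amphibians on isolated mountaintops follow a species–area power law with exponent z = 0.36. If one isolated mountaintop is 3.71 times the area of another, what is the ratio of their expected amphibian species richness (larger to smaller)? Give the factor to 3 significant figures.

1.60

S₂/S₁ = (A₂/A₁)^z = 3.71^0.36
ln(S₂/S₁) = 0.36 × ln 3.71 = 0.36 × 1.3110 = 0.4720
S₂/S₁ = e^0.4720 ≈ 1.603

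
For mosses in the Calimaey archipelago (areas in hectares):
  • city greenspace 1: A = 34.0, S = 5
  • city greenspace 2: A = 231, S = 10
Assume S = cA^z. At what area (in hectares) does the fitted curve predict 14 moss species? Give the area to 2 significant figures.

590 hectares

z = ln(10/5) / ln(231/34) = 0.6931 / 1.9161 = 0.3618
c = 5 / 34^0.3618 = 5 / 3.581 = 1.396
A = (14/1.396)^(1/0.3618) ⇒ ln A = ln(10.03)/0.3618 = 6.3725
A = e^6.3725 ≈ 585.5 hectares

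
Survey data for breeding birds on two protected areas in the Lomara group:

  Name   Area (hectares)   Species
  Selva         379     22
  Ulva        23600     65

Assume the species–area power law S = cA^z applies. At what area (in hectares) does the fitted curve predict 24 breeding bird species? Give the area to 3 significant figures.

z = ln(65/22) / ln(23600/379) = 1.0833 / 4.1315 = 0.2622
c = 22 / 379^0.2622 = 22 / 4.744 = 4.637
A = (24/4.637)^(1/0.2622) ⇒ ln A = ln(5.176)/0.2622 = 6.2694
A = e^6.2694 ≈ 528.1 hectares

528 hectares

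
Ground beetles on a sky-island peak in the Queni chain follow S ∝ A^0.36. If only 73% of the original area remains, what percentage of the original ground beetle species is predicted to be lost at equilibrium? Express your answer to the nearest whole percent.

11%

S_new/S_old = (A_new/A_old)^z = 0.73^0.36
= exp(0.36 × ln 0.73) = exp(0.36 × -0.3147) = exp(-0.1133) ≈ 0.8929
Fraction lost = 1 − 0.8929 = 0.1071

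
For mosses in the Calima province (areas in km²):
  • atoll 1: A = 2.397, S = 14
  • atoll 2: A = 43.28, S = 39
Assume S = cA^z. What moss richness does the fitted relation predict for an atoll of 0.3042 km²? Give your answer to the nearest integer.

7

z = ln(39/14) / ln(43.28/2.397) = 1.0245 / 2.8935 = 0.3541
c = 14 / 2.397^0.3541 = 14 / 1.363 = 10.27
S₃ = 10.27 × 0.3042^0.3541 = 10.27 × 0.6561 ≈ 6.741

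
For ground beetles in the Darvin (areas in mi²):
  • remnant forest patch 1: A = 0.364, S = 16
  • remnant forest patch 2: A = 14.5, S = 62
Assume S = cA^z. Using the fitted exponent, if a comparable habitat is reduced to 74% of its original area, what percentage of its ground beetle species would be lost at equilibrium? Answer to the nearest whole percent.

z = ln(62/16) / ln(14.5/0.364) = 1.3545 / 3.6848 = 0.3676
S_new/S_old = (A_new/A_old)^z = 0.74^0.3676 = exp(0.3676 × -0.3011) = 0.8952
Fraction lost = 1 − 0.8952 = 0.1048

10%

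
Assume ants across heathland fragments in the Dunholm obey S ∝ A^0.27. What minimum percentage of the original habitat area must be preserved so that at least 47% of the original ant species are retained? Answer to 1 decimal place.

Need (A_new/A_old)^0.27 = 0.47, so A_new/A_old = 0.47^(1/0.27) = 0.47^3.704
ln(A_new/A_old) = ln 0.47 / 0.27 = -0.7550 / 0.27 = -2.7964
A_new/A_old = e^-2.7964 ≈ 0.06103

6.1%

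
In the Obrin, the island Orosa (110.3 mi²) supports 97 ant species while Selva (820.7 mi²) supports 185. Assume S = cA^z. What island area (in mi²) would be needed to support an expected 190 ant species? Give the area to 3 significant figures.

z = ln(185/97) / ln(820.7/110.3) = 0.6456 / 2.0070 = 0.3217
c = 97 / 110.3^0.3217 = 97 / 4.541 = 21.36
A = (190/21.36)^(1/0.3217) ⇒ ln A = ln(8.894)/0.3217 = 6.7931
A = e^6.7931 ≈ 891.6 mi²

892 mi²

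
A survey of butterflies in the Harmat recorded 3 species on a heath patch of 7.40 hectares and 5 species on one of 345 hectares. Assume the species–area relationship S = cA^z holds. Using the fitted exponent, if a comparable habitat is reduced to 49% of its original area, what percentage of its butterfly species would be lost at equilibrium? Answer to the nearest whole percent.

z = ln(5/3) / ln(345/7.4) = 0.5108 / 3.8421 = 0.1330
S_new/S_old = (A_new/A_old)^z = 0.49^0.1330 = exp(0.1330 × -0.7133) = 0.9095
Fraction lost = 1 − 0.9095 = 0.09049

9%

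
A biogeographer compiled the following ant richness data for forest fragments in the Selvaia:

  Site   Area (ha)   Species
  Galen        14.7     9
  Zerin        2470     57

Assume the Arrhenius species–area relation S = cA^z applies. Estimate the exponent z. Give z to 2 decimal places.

Taking logs: ln S = ln c + z ln A, so z = (ln S₂ − ln S₁)/(ln A₂ − ln A₁).
z = ln(57/9) / ln(2470/14.7) = ln(6.333) / ln(168) = 1.8458 / 5.1241 = 0.3602

0.36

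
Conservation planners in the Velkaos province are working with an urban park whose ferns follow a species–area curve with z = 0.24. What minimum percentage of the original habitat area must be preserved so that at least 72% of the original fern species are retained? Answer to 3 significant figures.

Need (A_new/A_old)^0.24 = 0.72, so A_new/A_old = 0.72^(1/0.24) = 0.72^4.167
ln(A_new/A_old) = ln 0.72 / 0.24 = -0.3285 / 0.24 = -1.3688
A_new/A_old = e^-1.3688 ≈ 0.2544

25.4%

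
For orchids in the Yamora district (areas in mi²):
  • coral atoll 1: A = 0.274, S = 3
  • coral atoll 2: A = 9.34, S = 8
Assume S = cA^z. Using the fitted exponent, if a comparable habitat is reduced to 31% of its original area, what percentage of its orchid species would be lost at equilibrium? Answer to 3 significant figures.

z = ln(8/3) / ln(9.34/0.274) = 0.9808 / 3.5289 = 0.2779
S_new/S_old = (A_new/A_old)^z = 0.31^0.2779 = exp(0.2779 × -1.1712) = 0.7222
Fraction lost = 1 − 0.7222 = 0.2778

27.8%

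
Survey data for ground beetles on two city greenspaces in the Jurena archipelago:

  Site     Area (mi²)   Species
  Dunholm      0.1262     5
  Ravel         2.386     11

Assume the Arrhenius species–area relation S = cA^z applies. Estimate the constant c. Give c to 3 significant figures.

8.71

z = ln(S₂/S₁) / ln(A₂/A₁) = ln(11/5) / ln(2.386/0.1262) = 0.7885 / 2.9395 = 0.2682
c = S₁ / A₁^z = 5 / 0.1262^0.2682 = 5 / 0.574 = 8.711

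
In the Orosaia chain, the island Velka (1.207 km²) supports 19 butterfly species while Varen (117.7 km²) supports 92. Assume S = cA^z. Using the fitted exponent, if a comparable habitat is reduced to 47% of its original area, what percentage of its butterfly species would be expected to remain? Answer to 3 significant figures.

z = ln(92/19) / ln(117.7/1.207) = 1.5773 / 4.5800 = 0.3444
S_new/S_old = (A_new/A_old)^z = 0.47^0.3444 = exp(0.3444 × -0.7550) = 0.771

77.1%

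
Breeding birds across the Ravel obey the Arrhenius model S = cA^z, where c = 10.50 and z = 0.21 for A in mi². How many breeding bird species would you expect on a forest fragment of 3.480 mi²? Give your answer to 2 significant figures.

S = 10.5 × 3.48^0.21
ln S = ln 10.5 + 0.21 × ln 3.48 = 2.3514 + 0.21 × 1.2470 = 2.6133
S = e^2.6133 ≈ 13.64

14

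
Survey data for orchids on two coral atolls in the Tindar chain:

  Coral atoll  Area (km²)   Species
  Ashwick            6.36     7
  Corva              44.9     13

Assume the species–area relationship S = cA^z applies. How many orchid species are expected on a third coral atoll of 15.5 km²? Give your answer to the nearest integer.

9

z = ln(13/7) / ln(44.9/6.36) = 0.6190 / 1.9544 = 0.3167
c = 7 / 6.36^0.3167 = 7 / 1.797 = 3.896
S₃ = 3.896 × 15.5^0.3167 = 3.896 × 2.382 ≈ 9.282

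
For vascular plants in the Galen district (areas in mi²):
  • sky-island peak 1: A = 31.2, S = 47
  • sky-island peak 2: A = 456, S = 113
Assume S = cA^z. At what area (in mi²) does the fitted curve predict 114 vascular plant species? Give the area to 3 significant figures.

468 mi²

z = ln(113/47) / ln(456/31.2) = 0.8772 / 2.6821 = 0.3271
c = 47 / 31.2^0.3271 = 47 / 3.081 = 15.25
A = (114/15.25)^(1/0.3271) ⇒ ln A = ln(7.473)/0.3271 = 6.1494
A = e^6.1494 ≈ 468.5 mi²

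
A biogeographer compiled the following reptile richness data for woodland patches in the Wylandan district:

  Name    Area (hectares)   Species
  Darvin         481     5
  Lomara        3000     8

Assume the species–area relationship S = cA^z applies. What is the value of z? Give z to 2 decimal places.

0.26

Taking logs: ln S = ln c + z ln A, so z = (ln S₂ − ln S₁)/(ln A₂ − ln A₁).
z = ln(8/5) / ln(3000/481) = ln(1.6) / ln(6.237) = 0.4700 / 1.8305 = 0.2568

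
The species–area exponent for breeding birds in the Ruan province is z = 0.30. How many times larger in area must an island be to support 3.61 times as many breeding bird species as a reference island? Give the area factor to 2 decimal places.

(A₂/A₁)^0.3 = 3.61, so A₂/A₁ = 3.61^(1/0.3) = 3.61^3.333
ln(A₂/A₁) = ln 3.61 / 0.3 = 1.2837 / 0.3 = 4.2790
A₂/A₁ = e^4.2790 ≈ 72.17

72.17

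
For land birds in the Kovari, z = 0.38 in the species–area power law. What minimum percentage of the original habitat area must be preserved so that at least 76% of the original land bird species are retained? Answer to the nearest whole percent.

Need (A_new/A_old)^0.38 = 0.76, so A_new/A_old = 0.76^(1/0.38) = 0.76^2.632
ln(A_new/A_old) = ln 0.76 / 0.38 = -0.2744 / 0.38 = -0.7222
A_new/A_old = e^-0.7222 ≈ 0.4857

49%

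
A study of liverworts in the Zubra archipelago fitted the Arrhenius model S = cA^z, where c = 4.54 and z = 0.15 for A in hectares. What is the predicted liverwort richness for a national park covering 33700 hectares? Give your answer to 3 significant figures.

21.7

S = 4.54 × 33700^0.15 = 4.54 × 4.777 ≈ 21.69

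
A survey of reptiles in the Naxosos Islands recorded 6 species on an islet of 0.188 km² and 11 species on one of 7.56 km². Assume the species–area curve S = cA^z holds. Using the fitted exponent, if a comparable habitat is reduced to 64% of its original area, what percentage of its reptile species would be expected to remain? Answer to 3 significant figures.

z = ln(11/6) / ln(7.56/0.188) = 0.6061 / 3.6942 = 0.1641
S_new/S_old = (A_new/A_old)^z = 0.64^0.1641 = exp(0.1641 × -0.4463) = 0.9294

92.9%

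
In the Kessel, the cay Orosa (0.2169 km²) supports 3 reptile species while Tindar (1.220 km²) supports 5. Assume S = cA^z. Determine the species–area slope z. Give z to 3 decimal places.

0.296

Taking logs: ln S = ln c + z ln A, so z = (ln S₂ − ln S₁)/(ln A₂ − ln A₁).
z = ln(5/3) / ln(1.22/0.2169) = ln(1.667) / ln(5.625) = 0.5108 / 1.7272 = 0.2958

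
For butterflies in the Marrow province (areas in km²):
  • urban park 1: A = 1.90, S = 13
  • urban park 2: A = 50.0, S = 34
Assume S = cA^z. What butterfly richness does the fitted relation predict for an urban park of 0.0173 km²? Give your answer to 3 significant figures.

z = ln(34/13) / ln(50/1.9) = 0.9614 / 3.2702 = 0.2940
c = 13 / 1.9^0.2940 = 13 / 1.208 = 10.76
S₃ = 10.76 × 0.0173^0.2940 = 10.76 × 0.3034 ≈ 3.266

3.27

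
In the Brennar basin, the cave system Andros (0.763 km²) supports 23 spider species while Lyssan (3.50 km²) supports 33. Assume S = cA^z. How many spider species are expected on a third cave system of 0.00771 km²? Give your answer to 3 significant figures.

7.74

z = ln(33/23) / ln(3.5/0.763) = 0.3610 / 1.5233 = 0.2370
c = 23 / 0.763^0.2370 = 23 / 0.9379 = 24.52
S₃ = 24.52 × 0.00771^0.2370 = 24.52 × 0.3157 ≈ 7.741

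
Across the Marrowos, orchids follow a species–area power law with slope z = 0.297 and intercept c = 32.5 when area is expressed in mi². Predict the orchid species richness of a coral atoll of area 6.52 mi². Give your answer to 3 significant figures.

S = 32.5 × 6.52^0.297 = 32.5 × 1.745 ≈ 56.72

56.7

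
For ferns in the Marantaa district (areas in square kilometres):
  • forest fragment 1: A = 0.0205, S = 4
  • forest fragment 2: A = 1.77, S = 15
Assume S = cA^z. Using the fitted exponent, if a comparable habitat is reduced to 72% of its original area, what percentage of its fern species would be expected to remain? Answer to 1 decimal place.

z = ln(15/4) / ln(1.77/0.0205) = 1.3218 / 4.4583 = 0.2965
S_new/S_old = (A_new/A_old)^z = 0.72^0.2965 = exp(0.2965 × -0.3285) = 0.9072

90.7%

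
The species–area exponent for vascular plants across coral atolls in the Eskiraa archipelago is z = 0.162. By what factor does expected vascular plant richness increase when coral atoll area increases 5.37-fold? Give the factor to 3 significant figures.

1.31

S₂/S₁ = (A₂/A₁)^z = 5.37^0.162
ln(S₂/S₁) = 0.162 × ln 5.37 = 0.162 × 1.6808 = 0.2723
S₂/S₁ = e^0.2723 ≈ 1.313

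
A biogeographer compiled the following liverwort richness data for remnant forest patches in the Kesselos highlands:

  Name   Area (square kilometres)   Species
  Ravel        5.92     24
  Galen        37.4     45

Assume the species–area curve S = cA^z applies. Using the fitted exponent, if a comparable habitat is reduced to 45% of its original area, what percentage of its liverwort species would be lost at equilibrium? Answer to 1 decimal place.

23.8%

z = ln(45/24) / ln(37.4/5.92) = 0.6286 / 1.8433 = 0.3410
S_new/S_old = (A_new/A_old)^z = 0.45^0.3410 = exp(0.3410 × -0.7985) = 0.7616
Fraction lost = 1 − 0.7616 = 0.2384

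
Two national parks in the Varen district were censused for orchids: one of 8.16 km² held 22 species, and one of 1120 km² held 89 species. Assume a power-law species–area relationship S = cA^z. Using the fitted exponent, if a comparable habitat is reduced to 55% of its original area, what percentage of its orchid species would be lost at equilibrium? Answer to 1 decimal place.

z = ln(89/22) / ln(1120/8.16) = 1.3976 / 4.9218 = 0.2840
S_new/S_old = (A_new/A_old)^z = 0.55^0.2840 = exp(0.2840 × -0.5978) = 0.8439
Fraction lost = 1 − 0.8439 = 0.1561

15.6%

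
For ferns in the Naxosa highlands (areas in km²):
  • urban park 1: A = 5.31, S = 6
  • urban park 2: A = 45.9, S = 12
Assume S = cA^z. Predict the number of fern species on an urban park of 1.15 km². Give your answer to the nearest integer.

4

z = ln(12/6) / ln(45.9/5.31) = 0.6931 / 2.1569 = 0.3214
c = 6 / 5.31^0.3214 = 6 / 1.71 = 3.509
S₃ = 3.509 × 1.15^0.3214 = 3.509 × 1.046 ≈ 3.67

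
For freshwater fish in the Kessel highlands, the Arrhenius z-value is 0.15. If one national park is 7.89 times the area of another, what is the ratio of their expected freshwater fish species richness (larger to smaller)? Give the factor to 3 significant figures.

S₂/S₁ = (A₂/A₁)^z = 7.89^0.15
ln(S₂/S₁) = 0.15 × ln 7.89 = 0.15 × 2.0656 = 0.3098
S₂/S₁ = e^0.3098 ≈ 1.363

1.36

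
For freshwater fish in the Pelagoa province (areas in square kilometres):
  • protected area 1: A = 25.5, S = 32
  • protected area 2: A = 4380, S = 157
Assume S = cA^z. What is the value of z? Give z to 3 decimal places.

Taking logs: ln S = ln c + z ln A, so z = (ln S₂ − ln S₁)/(ln A₂ − ln A₁).
z = ln(157/32) / ln(4380/25.5) = ln(4.906) / ln(171.8) = 1.5905 / 5.1461 = 0.3091

0.309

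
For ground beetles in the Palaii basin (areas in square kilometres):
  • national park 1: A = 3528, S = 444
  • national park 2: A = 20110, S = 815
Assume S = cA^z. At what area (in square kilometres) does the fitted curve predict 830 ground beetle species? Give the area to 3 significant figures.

z = ln(815/444) / ln(20110/3528) = 0.6074 / 1.7405 = 0.3490
c = 444 / 3528^0.3490 = 444 / 17.3 = 25.67
A = (830/25.67)^(1/0.3490) ⇒ ln A = ln(32.33)/0.3490 = 9.9612
A = e^9.9612 ≈ 21189 square kilometres

21200 square kilometres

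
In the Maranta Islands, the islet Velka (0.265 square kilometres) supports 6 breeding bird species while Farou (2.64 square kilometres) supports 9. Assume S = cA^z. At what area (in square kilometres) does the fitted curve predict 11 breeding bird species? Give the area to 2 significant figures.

8.2 square kilometres

z = ln(9/6) / ln(2.64/0.265) = 0.4055 / 2.2988 = 0.1764
c = 6 / 0.265^0.1764 = 6 / 0.7912 = 7.584
A = (11/7.584)^(1/0.1764) ⇒ ln A = ln(1.45)/0.1764 = 2.1085
A = e^2.1085 ≈ 8.236 square kilometres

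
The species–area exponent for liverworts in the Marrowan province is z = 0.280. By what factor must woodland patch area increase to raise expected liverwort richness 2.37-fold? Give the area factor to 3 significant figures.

21.8

(A₂/A₁)^0.28 = 2.37, so A₂/A₁ = 2.37^(1/0.28) = 2.37^3.571
ln(A₂/A₁) = ln 2.37 / 0.28 = 0.8629 / 0.28 = 3.0817
A₂/A₁ = e^3.0817 ≈ 21.8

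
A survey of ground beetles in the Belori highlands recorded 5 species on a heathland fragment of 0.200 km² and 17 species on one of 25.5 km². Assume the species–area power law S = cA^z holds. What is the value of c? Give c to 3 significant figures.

7.51

z = ln(S₂/S₁) / ln(A₂/A₁) = ln(17/5) / ln(25.5/0.2) = 1.2238 / 4.8481 = 0.2524
c = S₁ / A₁^z = 5 / 0.2^0.2524 = 5 / 0.6661 = 7.506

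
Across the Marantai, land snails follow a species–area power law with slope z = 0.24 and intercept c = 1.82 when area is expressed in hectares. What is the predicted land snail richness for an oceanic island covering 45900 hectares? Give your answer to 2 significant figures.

24

S = 1.82 × 45900^0.24
ln S = ln 1.82 + 0.24 × ln 45900 = 0.5988 + 0.24 × 10.7342 = 3.1750
S = e^3.1750 ≈ 23.93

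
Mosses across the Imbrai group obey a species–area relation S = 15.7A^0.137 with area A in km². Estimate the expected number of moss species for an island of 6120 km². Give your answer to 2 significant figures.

52

S = 15.7 × 6120^0.137
ln S = ln 15.7 + 0.137 × ln 6120 = 2.7537 + 0.137 × 8.7193 = 3.9482
S = e^3.9482 ≈ 51.84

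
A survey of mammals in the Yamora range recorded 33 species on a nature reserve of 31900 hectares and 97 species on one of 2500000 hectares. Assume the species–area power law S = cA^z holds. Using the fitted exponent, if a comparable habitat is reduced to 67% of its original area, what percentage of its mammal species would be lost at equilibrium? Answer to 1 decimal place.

z = ln(97/33) / ln(2500000/31900) = 1.0782 / 4.3614 = 0.2472
S_new/S_old = (A_new/A_old)^z = 0.67^0.2472 = exp(0.2472 × -0.4005) = 0.9057
Fraction lost = 1 − 0.9057 = 0.09426

9.4%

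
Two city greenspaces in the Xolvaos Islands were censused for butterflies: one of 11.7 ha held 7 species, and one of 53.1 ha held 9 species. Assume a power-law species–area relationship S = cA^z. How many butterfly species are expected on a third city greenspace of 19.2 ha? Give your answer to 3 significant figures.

z = ln(9/7) / ln(53.1/11.7) = 0.2513 / 1.5126 = 0.1661
c = 7 / 11.7^0.1661 = 7 / 1.505 = 4.652
S₃ = 4.652 × 19.2^0.1661 = 4.652 × 1.634 ≈ 7.6

7.60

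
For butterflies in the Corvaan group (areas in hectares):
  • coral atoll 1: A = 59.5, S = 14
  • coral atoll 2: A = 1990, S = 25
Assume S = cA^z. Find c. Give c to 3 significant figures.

7.13

z = ln(S₂/S₁) / ln(A₂/A₁) = ln(25/14) / ln(1990/59.5) = 0.5798 / 3.5099 = 0.1652
c = S₁ / A₁^z = 14 / 59.5^0.1652 = 14 / 1.964 = 7.128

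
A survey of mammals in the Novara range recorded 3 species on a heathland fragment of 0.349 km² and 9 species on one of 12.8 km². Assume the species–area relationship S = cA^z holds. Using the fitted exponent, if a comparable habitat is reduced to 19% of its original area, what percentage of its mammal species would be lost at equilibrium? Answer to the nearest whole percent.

z = ln(9/3) / ln(12.8/0.349) = 1.0986 / 3.6021 = 0.3050
S_new/S_old = (A_new/A_old)^z = 0.19^0.3050 = exp(0.3050 × -1.6607) = 0.6026
Fraction lost = 1 − 0.6026 = 0.3974

40%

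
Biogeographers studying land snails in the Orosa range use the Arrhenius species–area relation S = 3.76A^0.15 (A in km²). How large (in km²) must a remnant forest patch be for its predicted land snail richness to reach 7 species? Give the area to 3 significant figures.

63.0 km²

7 = 3.76 × A^0.15  ⇒  A^0.15 = 7/3.76 = 1.862
ln A = ln(1.862) / 0.15 = 0.6215 / 0.15 = 4.1433
A = e^4.1433 ≈ 63.01 km²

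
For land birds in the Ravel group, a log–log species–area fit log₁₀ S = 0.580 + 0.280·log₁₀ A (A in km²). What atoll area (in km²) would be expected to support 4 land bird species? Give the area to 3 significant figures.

4 = 3.802 × A^0.28  ⇒  A^0.28 = 4/3.802 = 1.052
ln A = ln(1.052) / 0.28 = 0.0508 / 0.28 = 0.1814
A = e^0.1814 ≈ 1.199 km²

1.20 km²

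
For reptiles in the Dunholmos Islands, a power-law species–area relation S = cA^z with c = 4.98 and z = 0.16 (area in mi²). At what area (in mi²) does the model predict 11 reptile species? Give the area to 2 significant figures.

140 mi²

11 = 4.98 × A^0.16  ⇒  A^0.16 = 11/4.98 = 2.209
ln A = ln(2.209) / 0.16 = 0.7925 / 0.16 = 4.9529
A = e^4.9529 ≈ 141.6 mi²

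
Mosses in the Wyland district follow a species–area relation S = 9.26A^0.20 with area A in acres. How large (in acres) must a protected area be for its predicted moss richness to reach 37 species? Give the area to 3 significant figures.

37 = 9.26 × A^0.2  ⇒  A^0.2 = 37/9.26 = 3.996
ln A = ln(3.996) / 0.2 = 1.3852 / 0.2 = 6.9261
A = e^6.9261 ≈ 1018 acres

1020 acres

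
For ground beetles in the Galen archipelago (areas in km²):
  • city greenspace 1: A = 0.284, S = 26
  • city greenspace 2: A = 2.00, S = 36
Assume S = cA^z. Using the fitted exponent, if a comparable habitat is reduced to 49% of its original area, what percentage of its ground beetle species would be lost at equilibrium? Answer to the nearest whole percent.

z = ln(36/26) / ln(2/0.284) = 0.3254 / 1.9519 = 0.1667
S_new/S_old = (A_new/A_old)^z = 0.49^0.1667 = exp(0.1667 × -0.7133) = 0.8879
Fraction lost = 1 − 0.8879 = 0.1121

11%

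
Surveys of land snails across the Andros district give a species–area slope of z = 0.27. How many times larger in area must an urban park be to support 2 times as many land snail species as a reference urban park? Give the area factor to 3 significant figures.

13.0

(A₂/A₁)^0.27 = 2, so A₂/A₁ = 2^(1/0.27) = 2^3.704
ln(A₂/A₁) = ln 2 / 0.27 = 0.6931 / 0.27 = 2.5672
A₂/A₁ = e^2.5672 ≈ 13.03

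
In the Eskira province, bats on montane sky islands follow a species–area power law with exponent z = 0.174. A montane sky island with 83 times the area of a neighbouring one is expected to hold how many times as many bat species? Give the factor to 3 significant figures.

S₂/S₁ = (A₂/A₁)^z = 83^0.174
ln(S₂/S₁) = 0.174 × ln 83 = 0.174 × 4.4188 = 0.7689
S₂/S₁ = e^0.7689 ≈ 2.157

2.16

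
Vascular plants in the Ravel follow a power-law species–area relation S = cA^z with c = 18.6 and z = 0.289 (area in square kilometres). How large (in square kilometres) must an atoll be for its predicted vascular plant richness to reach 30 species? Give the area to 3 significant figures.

5.23 square kilometres

30 = 18.6 × A^0.289  ⇒  A^0.289 = 30/18.6 = 1.613
ln A = ln(1.613) / 0.289 = 0.4780 / 0.289 = 1.6541
A = e^1.6541 ≈ 5.228 square kilometres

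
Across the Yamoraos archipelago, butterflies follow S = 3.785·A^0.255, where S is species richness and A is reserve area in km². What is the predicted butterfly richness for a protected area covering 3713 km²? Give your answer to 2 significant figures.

S = 3.785 × 3713^0.255
ln S = ln 3.785 + 0.255 × ln 3713 = 1.3310 + 0.255 × 8.2196 = 3.4270
S = e^3.4270 ≈ 30.79

31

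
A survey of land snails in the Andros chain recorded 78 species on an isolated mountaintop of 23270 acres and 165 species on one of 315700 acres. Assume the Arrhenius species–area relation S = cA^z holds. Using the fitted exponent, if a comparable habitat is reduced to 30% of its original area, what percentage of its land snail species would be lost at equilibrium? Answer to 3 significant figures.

29.2%

z = ln(165/78) / ln(315700/23270) = 0.7492 / 2.6076 = 0.2873
S_new/S_old = (A_new/A_old)^z = 0.3^0.2873 = exp(0.2873 × -1.2040) = 0.7076
Fraction lost = 1 − 0.7076 = 0.2924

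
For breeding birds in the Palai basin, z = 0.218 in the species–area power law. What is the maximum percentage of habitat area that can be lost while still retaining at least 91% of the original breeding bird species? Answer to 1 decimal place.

35.1%

Need (A_new/A_old)^0.218 = 0.91, so A_new/A_old = 0.91^(1/0.218) = 0.91^4.587
ln(A_new/A_old) = ln 0.91 / 0.218 = -0.0943 / 0.218 = -0.4326
A_new/A_old = e^-0.4326 ≈ 0.6488
Fraction that can be lost = 1 − 0.6488 = 0.3512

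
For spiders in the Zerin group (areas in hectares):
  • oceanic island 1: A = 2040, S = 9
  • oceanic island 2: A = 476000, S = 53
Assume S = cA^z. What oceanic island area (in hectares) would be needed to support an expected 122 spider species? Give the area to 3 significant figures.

z = ln(53/9) / ln(476000/2040) = 1.7731 / 5.4525 = 0.3252
c = 9 / 2040^0.3252 = 9 / 11.92 = 0.7551
A = (122/0.7551)^(1/0.3252) ⇒ ln A = ln(161.6)/0.3252 = 15.6370
A = e^15.6370 ≈ 6181211 hectares

6180000 hectares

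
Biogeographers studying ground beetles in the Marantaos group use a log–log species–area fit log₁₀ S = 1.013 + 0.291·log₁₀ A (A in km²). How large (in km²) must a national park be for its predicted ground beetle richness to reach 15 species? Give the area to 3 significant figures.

3.63 km²

15 = 10.3 × A^0.291  ⇒  A^0.291 = 15/10.3 = 1.456
ln A = ln(1.456) / 0.291 = 0.3755 / 0.291 = 1.2905
A = e^1.2905 ≈ 3.635 km²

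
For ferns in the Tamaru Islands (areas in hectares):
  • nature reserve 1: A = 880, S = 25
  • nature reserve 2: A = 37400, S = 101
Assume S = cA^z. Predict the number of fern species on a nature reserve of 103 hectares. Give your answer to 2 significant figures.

z = ln(101/25) / ln(37400/880) = 1.3962 / 3.7495 = 0.3724
c = 25 / 880^0.3724 = 25 / 12.49 = 2.002
S₃ = 2.002 × 103^0.3724 = 2.002 × 5.617 ≈ 11.25

11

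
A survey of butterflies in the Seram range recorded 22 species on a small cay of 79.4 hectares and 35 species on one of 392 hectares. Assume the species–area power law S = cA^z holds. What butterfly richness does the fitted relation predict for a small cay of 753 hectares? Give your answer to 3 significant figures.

z = ln(35/22) / ln(392/79.4) = 0.4643 / 1.5968 = 0.2908
c = 22 / 79.4^0.2908 = 22 / 3.568 = 6.166
S₃ = 6.166 × 753^0.2908 = 6.166 × 6.863 ≈ 42.32

42.3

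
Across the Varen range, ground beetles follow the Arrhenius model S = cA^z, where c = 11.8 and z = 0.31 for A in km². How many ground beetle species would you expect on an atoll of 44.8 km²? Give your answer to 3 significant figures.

S = 11.8 × 44.8^0.31
ln S = ln 11.8 + 0.31 × ln 44.8 = 2.4681 + 0.31 × 3.8022 = 3.6468
S = e^3.6468 ≈ 38.35

38.4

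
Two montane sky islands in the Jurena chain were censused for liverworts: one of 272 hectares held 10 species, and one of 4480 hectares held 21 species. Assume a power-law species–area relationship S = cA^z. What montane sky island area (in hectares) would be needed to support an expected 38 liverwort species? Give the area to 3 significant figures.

z = ln(21/10) / ln(4480/272) = 0.7419 / 2.8016 = 0.2648
c = 10 / 272^0.2648 = 10 / 4.413 = 2.266
A = (38/2.266)^(1/0.2648) ⇒ ln A = ln(16.77)/0.2648 = 10.6468
A = e^10.6468 ≈ 42058 hectares

42100 hectares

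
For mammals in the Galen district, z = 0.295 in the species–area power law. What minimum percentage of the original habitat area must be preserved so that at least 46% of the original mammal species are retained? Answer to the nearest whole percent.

7%

Need (A_new/A_old)^0.295 = 0.46, so A_new/A_old = 0.46^(1/0.295) = 0.46^3.39
ln(A_new/A_old) = ln 0.46 / 0.295 = -0.7765 / 0.295 = -2.6323
A_new/A_old = e^-2.6323 ≈ 0.07191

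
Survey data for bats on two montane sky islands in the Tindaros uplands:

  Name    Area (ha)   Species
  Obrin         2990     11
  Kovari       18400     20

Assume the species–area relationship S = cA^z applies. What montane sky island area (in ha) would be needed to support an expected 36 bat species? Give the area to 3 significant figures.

z = ln(20/11) / ln(18400/2990) = 0.5978 / 1.8171 = 0.3290
c = 11 / 2990^0.3290 = 11 / 13.92 = 0.7904
A = (36/0.7904)^(1/0.3290) ⇒ ln A = ln(45.55)/0.3290 = 11.6066
A = e^11.6066 ≈ 109824 ha

110000 ha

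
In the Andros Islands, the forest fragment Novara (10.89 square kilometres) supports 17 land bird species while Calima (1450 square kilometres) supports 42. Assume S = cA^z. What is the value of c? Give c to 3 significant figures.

z = ln(S₂/S₁) / ln(A₂/A₁) = ln(42/17) / ln(1450/10.89) = 0.9045 / 4.8915 = 0.1849
c = S₁ / A₁^z = 17 / 10.89^0.1849 = 17 / 1.555 = 10.93

10.9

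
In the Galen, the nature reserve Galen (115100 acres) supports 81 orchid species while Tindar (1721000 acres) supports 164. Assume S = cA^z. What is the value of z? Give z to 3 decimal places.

Taking logs: ln S = ln c + z ln A, so z = (ln S₂ − ln S₁)/(ln A₂ − ln A₁).
z = ln(164/81) / ln(1721000/115100) = ln(2.025) / ln(14.95) = 0.7054 / 2.7049 = 0.2608

0.261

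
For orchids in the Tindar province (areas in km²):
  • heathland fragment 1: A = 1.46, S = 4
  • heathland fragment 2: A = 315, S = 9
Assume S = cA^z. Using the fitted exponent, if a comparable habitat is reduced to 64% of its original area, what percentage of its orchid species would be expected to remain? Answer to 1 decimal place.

93.5%

z = ln(9/4) / ln(315/1.46) = 0.8109 / 5.3741 = 0.1509
S_new/S_old = (A_new/A_old)^z = 0.64^0.1509 = exp(0.1509 × -0.4463) = 0.9349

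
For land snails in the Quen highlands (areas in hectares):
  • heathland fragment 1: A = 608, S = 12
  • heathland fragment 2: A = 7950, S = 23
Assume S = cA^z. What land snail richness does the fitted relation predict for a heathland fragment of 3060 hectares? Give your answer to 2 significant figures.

18

z = ln(23/12) / ln(7950/608) = 0.6506 / 2.5708 = 0.2531
c = 12 / 608^0.2531 = 12 / 5.064 = 2.369
S₃ = 2.369 × 3060^0.2531 = 2.369 × 7.623 ≈ 18.06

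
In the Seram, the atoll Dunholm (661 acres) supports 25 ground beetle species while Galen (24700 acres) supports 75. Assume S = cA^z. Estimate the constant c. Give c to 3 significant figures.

3.49

z = ln(S₂/S₁) / ln(A₂/A₁) = ln(75/25) / ln(24700/661) = 1.0986 / 3.6208 = 0.3034
c = S₁ / A₁^z = 25 / 661^0.3034 = 25 / 7.173 = 3.485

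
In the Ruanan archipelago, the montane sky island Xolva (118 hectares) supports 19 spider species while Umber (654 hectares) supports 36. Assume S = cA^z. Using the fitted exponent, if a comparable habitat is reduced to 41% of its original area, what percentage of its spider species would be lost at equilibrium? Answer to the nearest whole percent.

z = ln(36/19) / ln(654/118) = 0.6391 / 1.7124 = 0.3732
S_new/S_old = (A_new/A_old)^z = 0.41^0.3732 = exp(0.3732 × -0.8916) = 0.717
Fraction lost = 1 − 0.717 = 0.283

28%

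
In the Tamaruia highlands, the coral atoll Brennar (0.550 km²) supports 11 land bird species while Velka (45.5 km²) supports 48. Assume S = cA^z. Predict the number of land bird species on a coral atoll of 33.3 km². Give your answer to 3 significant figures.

z = ln(48/11) / ln(45.5/0.55) = 1.4733 / 4.4155 = 0.3337
c = 11 / 0.55^0.3337 = 11 / 0.8192 = 13.43
S₃ = 13.43 × 33.3^0.3337 = 13.43 × 3.221 ≈ 43.25

43.3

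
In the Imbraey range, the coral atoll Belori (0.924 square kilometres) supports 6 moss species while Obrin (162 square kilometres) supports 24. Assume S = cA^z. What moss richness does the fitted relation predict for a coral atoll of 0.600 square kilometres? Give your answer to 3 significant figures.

5.34

z = ln(24/6) / ln(162/0.924) = 1.3863 / 5.1666 = 0.2683
c = 6 / 0.924^0.2683 = 6 / 0.979 = 6.129
S₃ = 6.129 × 0.6^0.2683 = 6.129 × 0.8719 ≈ 5.344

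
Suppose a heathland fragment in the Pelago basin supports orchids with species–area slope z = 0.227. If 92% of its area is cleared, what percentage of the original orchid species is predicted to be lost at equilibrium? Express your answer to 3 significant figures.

43.6%

S_new/S_old = (A_new/A_old)^z = 0.08^0.227
= exp(0.227 × ln 0.08) = exp(0.227 × -2.5257) = exp(-0.5733) ≈ 0.5636
Fraction lost = 1 − 0.5636 = 0.4364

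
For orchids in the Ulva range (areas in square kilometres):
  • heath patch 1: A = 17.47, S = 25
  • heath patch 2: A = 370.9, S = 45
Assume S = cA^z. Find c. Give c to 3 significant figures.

14.4

z = ln(S₂/S₁) / ln(A₂/A₁) = ln(45/25) / ln(370.9/17.47) = 0.5878 / 3.0554 = 0.1924
c = S₁ / A₁^z = 25 / 17.47^0.1924 = 25 / 1.734 = 14.42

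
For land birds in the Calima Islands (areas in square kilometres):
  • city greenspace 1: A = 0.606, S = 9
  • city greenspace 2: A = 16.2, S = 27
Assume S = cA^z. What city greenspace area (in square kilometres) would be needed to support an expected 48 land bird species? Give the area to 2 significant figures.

z = ln(27/9) / ln(16.2/0.606) = 1.0986 / 3.2859 = 0.3343
c = 9 / 0.606^0.3343 = 9 / 0.8458 = 10.64
A = (48/10.64)^(1/0.3343) ⇒ ln A = ln(4.511)/0.3343 = 4.5059
A = e^4.5059 ≈ 90.55 square kilometres

91 square kilometres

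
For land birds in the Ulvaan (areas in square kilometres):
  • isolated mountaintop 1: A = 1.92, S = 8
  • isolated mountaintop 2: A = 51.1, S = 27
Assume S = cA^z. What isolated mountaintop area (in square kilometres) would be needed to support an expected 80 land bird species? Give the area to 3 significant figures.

957 square kilometres

z = ln(27/8) / ln(51.1/1.92) = 1.2164 / 3.2815 = 0.3707
c = 8 / 1.92^0.3707 = 8 / 1.274 = 6.282
A = (80/6.282)^(1/0.3707) ⇒ ln A = ln(12.74)/0.3707 = 6.8640
A = e^6.8640 ≈ 957.2 square kilometres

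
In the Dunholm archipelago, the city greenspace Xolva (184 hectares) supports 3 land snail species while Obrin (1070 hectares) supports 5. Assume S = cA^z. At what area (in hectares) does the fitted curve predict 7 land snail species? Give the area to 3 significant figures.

3410 hectares

z = ln(5/3) / ln(1070/184) = 0.5108 / 1.7605 = 0.2902
c = 3 / 184^0.2902 = 3 / 4.541 = 0.6606
A = (7/0.6606)^(1/0.2902) ⇒ ln A = ln(10.6)/0.2902 = 8.1350
A = e^8.1350 ≈ 3412 hectares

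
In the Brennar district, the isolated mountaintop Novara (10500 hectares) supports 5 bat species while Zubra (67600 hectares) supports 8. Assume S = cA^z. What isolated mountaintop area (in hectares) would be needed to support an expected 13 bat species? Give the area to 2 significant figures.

z = ln(8/5) / ln(67600/10500) = 0.4700 / 1.8622 = 0.2524
c = 5 / 10500^0.2524 = 5 / 10.35 = 0.4831
A = (13/0.4831)^(1/0.2524) ⇒ ln A = ln(26.91)/0.2524 = 13.0450
A = e^13.0450 ≈ 462789 hectares

460000 hectares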